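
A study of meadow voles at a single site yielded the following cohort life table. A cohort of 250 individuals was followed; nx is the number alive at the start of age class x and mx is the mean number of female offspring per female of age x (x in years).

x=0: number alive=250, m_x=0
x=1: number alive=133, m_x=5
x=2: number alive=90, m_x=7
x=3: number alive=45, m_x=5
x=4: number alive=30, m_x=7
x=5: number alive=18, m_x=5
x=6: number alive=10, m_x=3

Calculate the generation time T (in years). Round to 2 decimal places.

2.20

lx = nx/n0 = nx/250: 1, 0.532, 0.36, 0.18, 0.12, 0.072, 0.04
lx·mx: 0, 2.66, 2.52, 0.9, 0.84, 0.36, 0.12 → R0 = 7.4
x·lx·mx: 0, 2.66, 5.04, 2.7, 3.36, 1.8, 0.72 → Σ = 16.28
T = 16.28 / 7.4 = 2.2 → 2.20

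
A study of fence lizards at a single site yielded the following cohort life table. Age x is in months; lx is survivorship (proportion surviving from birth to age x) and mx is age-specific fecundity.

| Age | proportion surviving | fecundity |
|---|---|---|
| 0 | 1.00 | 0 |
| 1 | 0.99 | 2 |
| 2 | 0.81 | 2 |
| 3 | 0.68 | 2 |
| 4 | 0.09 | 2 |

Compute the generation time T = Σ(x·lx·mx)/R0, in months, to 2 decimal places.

lx·mx: 0, 1.98, 1.62, 1.36, 0.18 → R0 = 5.14
x·lx·mx: 0, 1.98, 3.24, 4.08, 0.72 → Σ = 10.02
T = 10.02 / 5.14 = 1.949416… → 1.95

1.95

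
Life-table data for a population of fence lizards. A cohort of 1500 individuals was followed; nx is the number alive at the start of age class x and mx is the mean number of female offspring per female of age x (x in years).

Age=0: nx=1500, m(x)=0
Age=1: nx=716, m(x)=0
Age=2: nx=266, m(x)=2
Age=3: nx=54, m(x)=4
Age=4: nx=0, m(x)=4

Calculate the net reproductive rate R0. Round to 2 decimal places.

0.50

lx = nx/n0 = nx/1500: 1, 0.47733…, 0.17733…, 0.036, 0
lx·mx by age: 0, 0, 0.354667…, 0.144, 0
R0 = Σ lx·mx = 0.498667… → 0.50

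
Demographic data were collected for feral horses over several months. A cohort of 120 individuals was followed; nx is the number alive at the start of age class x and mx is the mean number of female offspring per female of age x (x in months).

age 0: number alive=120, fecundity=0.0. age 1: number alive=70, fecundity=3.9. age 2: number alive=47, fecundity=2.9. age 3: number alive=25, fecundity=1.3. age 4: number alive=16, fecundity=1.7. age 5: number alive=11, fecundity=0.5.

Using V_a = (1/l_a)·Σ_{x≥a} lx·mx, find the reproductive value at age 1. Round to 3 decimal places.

6.779

lx = nx/n0 = nx/120: 1, 0.58333…, 0.39167…, 0.20833…, 0.13333…, 0.09167…
lx·mx for x ≥ 1: 2.275…, 1.135833…, 0.270833…, 0.226667…, 0.045833… → sum = 3.954167…
V_1 = 3.954167… / l_1 = 3.954167… / 0.583333… = 6.778571… → 6.779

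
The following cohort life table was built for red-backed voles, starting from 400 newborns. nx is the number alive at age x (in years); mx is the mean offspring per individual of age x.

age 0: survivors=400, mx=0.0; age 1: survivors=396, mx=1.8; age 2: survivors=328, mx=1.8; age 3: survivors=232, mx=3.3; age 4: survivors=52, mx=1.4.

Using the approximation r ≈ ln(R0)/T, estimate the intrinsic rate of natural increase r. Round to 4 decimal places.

0.8018

lx = nx/n0 = nx/400: 1, 0.99, 0.82, 0.58, 0.13
R0 = Σ lx·mx = 0 + 1.782 + 1.476 + 1.914 + 0.182 = 5.354
Σ x·lx·mx = 11.204; T = 11.204/5.354 = 2.09264…
r ≈ ln(R0)/T = ln(5.354)/2.09264… = 0.801783… → 0.8018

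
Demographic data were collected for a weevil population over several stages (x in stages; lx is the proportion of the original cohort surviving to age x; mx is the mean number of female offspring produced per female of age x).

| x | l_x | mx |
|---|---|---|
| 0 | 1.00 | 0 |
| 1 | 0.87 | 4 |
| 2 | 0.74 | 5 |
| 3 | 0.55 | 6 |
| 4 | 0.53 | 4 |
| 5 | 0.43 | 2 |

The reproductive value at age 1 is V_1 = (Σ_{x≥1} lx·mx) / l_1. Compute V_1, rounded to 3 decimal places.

lx·mx for x ≥ 1: 3.48, 3.7, 3.3, 2.12, 0.86 → sum = 13.46
V_1 = 13.46 / l_1 = 13.46 / 0.87 = 15.471264… → 15.471

15.471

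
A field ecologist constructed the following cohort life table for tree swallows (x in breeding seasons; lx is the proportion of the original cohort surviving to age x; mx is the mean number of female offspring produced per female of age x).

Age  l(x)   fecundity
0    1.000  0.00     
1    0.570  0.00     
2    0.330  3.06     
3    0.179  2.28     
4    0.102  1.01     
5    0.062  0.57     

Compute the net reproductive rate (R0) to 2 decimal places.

lx·mx by age: 0, 0, 1.0098, 0.40812, 0.10302, 0.03534
R0 = Σ lx·mx = 1.55628 → 1.56

1.56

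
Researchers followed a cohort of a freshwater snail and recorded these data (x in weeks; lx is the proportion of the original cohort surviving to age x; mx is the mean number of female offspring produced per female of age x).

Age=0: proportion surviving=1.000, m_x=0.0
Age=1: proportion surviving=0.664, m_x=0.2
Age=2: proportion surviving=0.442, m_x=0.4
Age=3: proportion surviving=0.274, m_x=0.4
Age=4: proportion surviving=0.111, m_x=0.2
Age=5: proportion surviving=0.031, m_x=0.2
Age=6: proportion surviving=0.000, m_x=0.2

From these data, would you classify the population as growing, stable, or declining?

declining

R0 = Σ lx·mx = 0 + 0.1328 + 0.1768 + 0.1096 + 0.0222 + 0.0062 + 0 = 0.4476
R0 < 1, so the population is declining.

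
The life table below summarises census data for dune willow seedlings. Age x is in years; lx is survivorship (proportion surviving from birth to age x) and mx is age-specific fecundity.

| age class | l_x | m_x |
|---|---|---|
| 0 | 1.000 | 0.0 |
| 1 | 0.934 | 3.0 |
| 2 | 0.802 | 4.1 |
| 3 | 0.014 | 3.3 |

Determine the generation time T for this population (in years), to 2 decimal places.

lx·mx: 0, 2.802, 3.2882, 0.0462 → R0 = 6.1364
x·lx·mx: 0, 2.802, 6.5764, 0.1386 → Σ = 9.517
T = 9.517 / 6.1364 = 1.550909… → 1.55

1.55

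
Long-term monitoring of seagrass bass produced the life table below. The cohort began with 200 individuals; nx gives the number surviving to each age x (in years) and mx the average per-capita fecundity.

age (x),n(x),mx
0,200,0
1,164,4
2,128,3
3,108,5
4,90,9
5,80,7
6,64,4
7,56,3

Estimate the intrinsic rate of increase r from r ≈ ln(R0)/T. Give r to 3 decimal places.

0.808

lx = nx/n0 = nx/200: 1, 0.82, 0.64, 0.54, 0.45, 0.4, 0.32, 0.28
R0 = Σ lx·mx = 0 + 3.28 + 1.92 + 2.7 + 4.05 + 2.8 + 1.28 + 0.84 = 16.87
Σ x·lx·mx = 58.98; T = 58.98/16.87 = 3.49615…
r ≈ ln(R0)/T = ln(16.87)/3.49615… = 0.80819… → 0.808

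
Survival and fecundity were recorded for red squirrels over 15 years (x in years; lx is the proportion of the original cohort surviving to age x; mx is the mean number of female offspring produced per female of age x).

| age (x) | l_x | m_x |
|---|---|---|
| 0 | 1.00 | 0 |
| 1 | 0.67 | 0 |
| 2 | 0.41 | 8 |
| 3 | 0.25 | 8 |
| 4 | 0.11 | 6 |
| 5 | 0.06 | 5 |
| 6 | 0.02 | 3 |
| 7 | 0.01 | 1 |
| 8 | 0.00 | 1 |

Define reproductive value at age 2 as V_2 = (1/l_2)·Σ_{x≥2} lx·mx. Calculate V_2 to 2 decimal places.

15.39

lx·mx for x ≥ 2: 3.28, 2, 0.66, 0.3, 0.06, 0.01, 0 → sum = 6.31
V_2 = 6.31 / l_2 = 6.31 / 0.41 = 15.390244… → 15.39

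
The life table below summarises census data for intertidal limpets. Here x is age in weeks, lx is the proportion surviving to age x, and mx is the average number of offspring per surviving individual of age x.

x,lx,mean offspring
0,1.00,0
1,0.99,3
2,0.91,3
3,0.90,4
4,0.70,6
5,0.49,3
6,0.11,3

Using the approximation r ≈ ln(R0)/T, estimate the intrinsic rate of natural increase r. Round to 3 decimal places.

R0 = Σ lx·mx = 0 + 2.97 + 2.73 + 3.6 + 4.2 + 1.47 + 0.33 = 15.3
Σ x·lx·mx = 45.36; T = 45.36/15.3 = 2.96471…
r ≈ ln(R0)/T = ln(15.3)/2.96471… = 0.92011… → 0.920

0.920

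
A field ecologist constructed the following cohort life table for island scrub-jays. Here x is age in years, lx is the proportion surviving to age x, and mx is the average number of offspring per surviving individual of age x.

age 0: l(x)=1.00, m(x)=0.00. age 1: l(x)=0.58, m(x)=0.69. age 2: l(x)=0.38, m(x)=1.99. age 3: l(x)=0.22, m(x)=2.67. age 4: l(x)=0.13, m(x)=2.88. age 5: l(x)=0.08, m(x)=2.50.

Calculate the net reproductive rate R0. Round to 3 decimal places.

2.318

lx·mx by age: 0, 0.4002, 0.7562, 0.5874, 0.3744, 0.2
R0 = Σ lx·mx = 2.3182 → 2.318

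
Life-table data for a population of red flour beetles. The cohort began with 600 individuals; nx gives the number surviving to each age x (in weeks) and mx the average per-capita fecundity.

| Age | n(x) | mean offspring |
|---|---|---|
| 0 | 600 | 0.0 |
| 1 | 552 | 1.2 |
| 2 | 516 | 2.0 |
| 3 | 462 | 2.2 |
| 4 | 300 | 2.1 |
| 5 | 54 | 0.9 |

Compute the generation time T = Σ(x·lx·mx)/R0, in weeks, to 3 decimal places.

lx = nx/n0 = nx/600: 1, 0.92, 0.86, 0.77, 0.5, 0.09
lx·mx: 0, 1.104, 1.72, 1.694, 1.05, 0.081 → R0 = 5.649
x·lx·mx: 0, 1.104, 3.44, 5.082, 4.2, 0.405 → Σ = 14.231
T = 14.231 / 5.649 = 2.519207… → 2.519

2.519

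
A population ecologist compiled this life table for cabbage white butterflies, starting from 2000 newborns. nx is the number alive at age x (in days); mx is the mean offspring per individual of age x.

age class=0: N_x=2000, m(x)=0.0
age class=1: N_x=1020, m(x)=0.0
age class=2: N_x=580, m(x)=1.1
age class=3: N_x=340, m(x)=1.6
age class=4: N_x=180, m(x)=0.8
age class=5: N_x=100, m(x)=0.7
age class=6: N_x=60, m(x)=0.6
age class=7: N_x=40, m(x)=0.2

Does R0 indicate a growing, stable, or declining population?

declining

lx = nx/n0 = nx/2000: 1, 0.51, 0.29, 0.17, 0.09, 0.05, 0.03, 0.02
R0 = Σ lx·mx = 0 + 0 + 0.319 + 0.272 + 0.072 + 0.035 + 0.018 + 0.004 = 0.72
R0 < 1, so the population is declining.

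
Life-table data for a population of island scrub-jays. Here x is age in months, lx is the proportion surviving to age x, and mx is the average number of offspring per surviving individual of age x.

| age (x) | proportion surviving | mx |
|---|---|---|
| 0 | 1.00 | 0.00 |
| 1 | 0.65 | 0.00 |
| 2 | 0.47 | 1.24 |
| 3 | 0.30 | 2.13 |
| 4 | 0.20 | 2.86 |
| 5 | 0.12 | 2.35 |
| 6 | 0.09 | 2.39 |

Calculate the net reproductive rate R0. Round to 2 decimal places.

lx·mx by age: 0, 0, 0.5828, 0.639, 0.572, 0.282, 0.2151
R0 = Σ lx·mx = 2.2909 → 2.29

2.29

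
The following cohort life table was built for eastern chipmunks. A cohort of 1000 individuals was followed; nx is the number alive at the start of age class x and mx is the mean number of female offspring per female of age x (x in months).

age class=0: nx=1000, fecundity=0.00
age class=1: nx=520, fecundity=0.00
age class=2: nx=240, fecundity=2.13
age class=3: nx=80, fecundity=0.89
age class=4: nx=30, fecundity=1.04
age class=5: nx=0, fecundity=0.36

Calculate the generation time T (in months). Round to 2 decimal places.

lx = nx/n0 = nx/1000: 1, 0.52, 0.24, 0.08, 0.03, 0
lx·mx: 0, 0, 0.5112, 0.0712, 0.0312, 0 → R0 = 0.6136
x·lx·mx: 0, 0, 1.0224, 0.2136, 0.1248, 0 → Σ = 1.3608
T = 1.3608 / 0.6136 = 2.217731… → 2.22

2.22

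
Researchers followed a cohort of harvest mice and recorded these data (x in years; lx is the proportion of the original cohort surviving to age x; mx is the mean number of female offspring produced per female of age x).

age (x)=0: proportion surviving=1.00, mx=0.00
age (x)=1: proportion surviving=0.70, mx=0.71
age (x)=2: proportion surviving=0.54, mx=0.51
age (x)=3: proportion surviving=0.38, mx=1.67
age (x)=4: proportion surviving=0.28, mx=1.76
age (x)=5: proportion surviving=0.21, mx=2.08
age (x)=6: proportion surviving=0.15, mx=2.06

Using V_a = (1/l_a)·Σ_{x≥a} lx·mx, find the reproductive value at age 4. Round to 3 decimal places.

4.424

lx·mx for x ≥ 4: 0.4928, 0.4368, 0.309 → sum = 1.2386
V_4 = 1.2386 / l_4 = 1.2386 / 0.28 = 4.423571… → 4.424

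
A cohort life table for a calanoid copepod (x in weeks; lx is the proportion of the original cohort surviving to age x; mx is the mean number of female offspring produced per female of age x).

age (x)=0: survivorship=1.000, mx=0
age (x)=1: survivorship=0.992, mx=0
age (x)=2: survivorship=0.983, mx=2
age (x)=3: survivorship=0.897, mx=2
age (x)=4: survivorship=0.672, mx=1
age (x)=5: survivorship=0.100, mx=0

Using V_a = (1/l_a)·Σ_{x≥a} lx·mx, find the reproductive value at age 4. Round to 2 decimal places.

lx·mx for x ≥ 4: 0.672, 0 → sum = 0.672
V_4 = 0.672 / l_4 = 0.672 / 0.672 = 1 → 1.00

1.00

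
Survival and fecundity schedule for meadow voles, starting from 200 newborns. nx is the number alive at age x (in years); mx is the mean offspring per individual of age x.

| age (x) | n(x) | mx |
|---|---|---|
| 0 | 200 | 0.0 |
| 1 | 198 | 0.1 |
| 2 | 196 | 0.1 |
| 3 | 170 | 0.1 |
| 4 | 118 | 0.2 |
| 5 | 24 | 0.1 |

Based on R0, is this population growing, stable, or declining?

lx = nx/n0 = nx/200: 1, 0.99, 0.98, 0.85, 0.59, 0.12
R0 = Σ lx·mx = 0 + 0.099 + 0.098 + 0.085 + 0.118 + 0.012 = 0.412
R0 < 1, so the population is declining.

declining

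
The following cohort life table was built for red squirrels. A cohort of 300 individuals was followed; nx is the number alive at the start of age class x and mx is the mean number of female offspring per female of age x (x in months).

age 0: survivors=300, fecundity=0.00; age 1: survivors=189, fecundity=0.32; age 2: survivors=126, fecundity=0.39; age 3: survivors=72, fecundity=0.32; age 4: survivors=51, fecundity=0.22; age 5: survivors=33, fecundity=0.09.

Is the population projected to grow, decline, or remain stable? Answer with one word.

lx = nx/n0 = nx/300: 1, 0.63, 0.42, 0.24, 0.17, 0.11
R0 = Σ lx·mx = 0 + 0.2016 + 0.1638 + 0.0768 + 0.0374 + 0.0099 = 0.4895
R0 < 1, so the population is declining.

declining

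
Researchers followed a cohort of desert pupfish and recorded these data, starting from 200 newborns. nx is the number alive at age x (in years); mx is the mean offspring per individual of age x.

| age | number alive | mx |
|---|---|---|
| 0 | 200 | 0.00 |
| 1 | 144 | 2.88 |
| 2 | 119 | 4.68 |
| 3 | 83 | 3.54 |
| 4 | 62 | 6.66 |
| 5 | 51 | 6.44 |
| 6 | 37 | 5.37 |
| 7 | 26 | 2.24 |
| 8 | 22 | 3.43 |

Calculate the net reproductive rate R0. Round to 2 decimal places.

11.70

lx = nx/n0 = nx/200: 1, 0.72, 0.595, 0.415, 0.31, 0.255, 0.185, 0.13, 0.11
lx·mx by age: 0, 2.0736, 2.7846, 1.4691, 2.0646, 1.6422, 0.99345, 0.2912, 0.3773
R0 = Σ lx·mx = 11.69605 → 11.70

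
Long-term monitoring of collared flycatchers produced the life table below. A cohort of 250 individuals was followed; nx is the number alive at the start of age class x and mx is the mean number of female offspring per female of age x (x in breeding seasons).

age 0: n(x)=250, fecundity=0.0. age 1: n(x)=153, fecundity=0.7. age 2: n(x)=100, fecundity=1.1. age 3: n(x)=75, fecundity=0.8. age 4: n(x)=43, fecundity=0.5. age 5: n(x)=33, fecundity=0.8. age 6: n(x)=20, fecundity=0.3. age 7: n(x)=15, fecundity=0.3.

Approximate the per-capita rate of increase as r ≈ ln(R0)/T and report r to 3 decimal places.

lx = nx/n0 = nx/250: 1, 0.612, 0.4, 0.3, 0.172, 0.132, 0.08, 0.06
R0 = Σ lx·mx = 0 + 0.4284 + 0.44 + 0.24 + 0.086 + 0.1056 + 0.024 + 0.018 = 1.342
Σ x·lx·mx = 3.1704; T = 3.1704/1.342 = 2.36244…
r ≈ ln(R0)/T = ln(1.342)/2.36244… = 0.12452… → 0.125

0.125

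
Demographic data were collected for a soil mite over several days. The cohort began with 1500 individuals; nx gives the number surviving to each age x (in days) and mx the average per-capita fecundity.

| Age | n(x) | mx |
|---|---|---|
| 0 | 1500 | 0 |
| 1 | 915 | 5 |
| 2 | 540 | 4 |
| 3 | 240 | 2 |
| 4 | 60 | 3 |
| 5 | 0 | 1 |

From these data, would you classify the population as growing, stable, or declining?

growing

lx = nx/n0 = nx/1500: 1, 0.61, 0.36, 0.16, 0.04, 0
R0 = Σ lx·mx = 0 + 3.05 + 1.44 + 0.32 + 0.12 + 0 = 4.93
R0 > 1, so the population is growing.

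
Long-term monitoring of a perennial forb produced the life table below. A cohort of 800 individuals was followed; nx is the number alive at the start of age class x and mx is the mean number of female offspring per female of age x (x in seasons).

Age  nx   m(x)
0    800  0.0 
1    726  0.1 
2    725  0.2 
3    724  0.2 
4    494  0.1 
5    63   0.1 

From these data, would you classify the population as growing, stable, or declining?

declining

lx = nx/n0 = nx/800: 1, 0.9075, 0.90625, 0.905, 0.6175, 0.07875
R0 = Σ lx·mx = 0 + 0.09075 + 0.18125 + 0.181 + 0.06175 + 0.007875 = 0.522625
R0 < 1, so the population is declining.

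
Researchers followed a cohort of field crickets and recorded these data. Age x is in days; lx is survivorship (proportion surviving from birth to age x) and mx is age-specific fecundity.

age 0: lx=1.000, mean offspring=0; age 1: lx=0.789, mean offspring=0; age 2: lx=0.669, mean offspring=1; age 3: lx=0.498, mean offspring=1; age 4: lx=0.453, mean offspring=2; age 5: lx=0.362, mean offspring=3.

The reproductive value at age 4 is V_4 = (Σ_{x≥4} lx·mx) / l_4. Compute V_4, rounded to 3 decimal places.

lx·mx for x ≥ 4: 0.906, 1.086 → sum = 1.992
V_4 = 1.992 / l_4 = 1.992 / 0.453 = 4.397351… → 4.397

4.397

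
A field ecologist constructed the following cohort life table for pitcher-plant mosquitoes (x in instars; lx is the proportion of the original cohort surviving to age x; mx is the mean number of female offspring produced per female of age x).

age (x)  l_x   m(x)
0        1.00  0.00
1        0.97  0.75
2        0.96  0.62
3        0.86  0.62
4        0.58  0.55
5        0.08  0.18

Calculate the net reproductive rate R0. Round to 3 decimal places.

lx·mx by age: 0, 0.7275, 0.5952, 0.5332, 0.319, 0.0144
R0 = Σ lx·mx = 2.1893 → 2.189

2.189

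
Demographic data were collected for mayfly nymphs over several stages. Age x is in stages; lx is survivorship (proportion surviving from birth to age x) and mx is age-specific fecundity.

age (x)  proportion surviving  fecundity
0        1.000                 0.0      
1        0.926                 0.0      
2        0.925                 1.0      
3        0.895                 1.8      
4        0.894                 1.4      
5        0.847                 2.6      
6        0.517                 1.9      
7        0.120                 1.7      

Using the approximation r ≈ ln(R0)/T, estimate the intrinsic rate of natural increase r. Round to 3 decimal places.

0.471

R0 = Σ lx·mx = 0 + 0 + 0.925 + 1.611 + 1.2516 + 2.2022 + 0.9823 + 0.204 = 7.1761
Σ x·lx·mx = 30.0222; T = 30.0222/7.1761 = 4.18364…
r ≈ ln(R0)/T = ln(7.1761)/4.18364… = 0.47106… → 0.471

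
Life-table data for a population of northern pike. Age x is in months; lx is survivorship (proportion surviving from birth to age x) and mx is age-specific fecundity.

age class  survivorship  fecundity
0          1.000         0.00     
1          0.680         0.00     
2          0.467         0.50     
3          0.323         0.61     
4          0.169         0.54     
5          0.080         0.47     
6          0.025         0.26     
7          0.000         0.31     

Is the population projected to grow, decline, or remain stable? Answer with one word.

declining

R0 = Σ lx·mx = 0 + 0 + 0.2335 + 0.19703 + 0.09126 + 0.0376 + 0.0065 + 0 = 0.56589
R0 < 1, so the population is declining.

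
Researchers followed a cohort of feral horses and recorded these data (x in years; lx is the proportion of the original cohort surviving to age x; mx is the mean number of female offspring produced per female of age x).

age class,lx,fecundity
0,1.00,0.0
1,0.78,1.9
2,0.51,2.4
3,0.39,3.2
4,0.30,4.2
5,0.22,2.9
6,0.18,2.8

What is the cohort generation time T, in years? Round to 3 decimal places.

2.978

lx·mx: 0, 1.482, 1.224, 1.248, 1.26, 0.638, 0.504 → R0 = 6.356
x·lx·mx: 0, 1.482, 2.448, 3.744, 5.04, 3.19, 3.024 → Σ = 18.928
T = 18.928 / 6.356 = 2.977974… → 2.978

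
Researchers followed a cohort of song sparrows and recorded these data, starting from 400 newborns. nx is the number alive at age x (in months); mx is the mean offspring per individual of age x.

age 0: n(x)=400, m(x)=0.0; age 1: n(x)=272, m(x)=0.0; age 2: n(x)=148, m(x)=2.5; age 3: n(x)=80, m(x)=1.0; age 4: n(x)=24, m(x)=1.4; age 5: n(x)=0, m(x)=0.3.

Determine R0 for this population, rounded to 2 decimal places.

lx = nx/n0 = nx/400: 1, 0.68, 0.37, 0.2, 0.06, 0
lx·mx by age: 0, 0, 0.925, 0.2, 0.084, 0
R0 = Σ lx·mx = 1.209 → 1.21

1.21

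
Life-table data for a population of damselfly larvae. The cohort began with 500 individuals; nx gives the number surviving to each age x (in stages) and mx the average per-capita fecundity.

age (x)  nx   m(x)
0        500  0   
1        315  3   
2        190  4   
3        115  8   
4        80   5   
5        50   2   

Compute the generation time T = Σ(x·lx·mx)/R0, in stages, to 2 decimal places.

lx = nx/n0 = nx/500: 1, 0.63, 0.38, 0.23, 0.16, 0.1
lx·mx: 0, 1.89, 1.52, 1.84, 0.8, 0.2 → R0 = 6.25
x·lx·mx: 0, 1.89, 3.04, 5.52, 3.2, 1 → Σ = 14.65
T = 14.65 / 6.25 = 2.344 → 2.34

2.34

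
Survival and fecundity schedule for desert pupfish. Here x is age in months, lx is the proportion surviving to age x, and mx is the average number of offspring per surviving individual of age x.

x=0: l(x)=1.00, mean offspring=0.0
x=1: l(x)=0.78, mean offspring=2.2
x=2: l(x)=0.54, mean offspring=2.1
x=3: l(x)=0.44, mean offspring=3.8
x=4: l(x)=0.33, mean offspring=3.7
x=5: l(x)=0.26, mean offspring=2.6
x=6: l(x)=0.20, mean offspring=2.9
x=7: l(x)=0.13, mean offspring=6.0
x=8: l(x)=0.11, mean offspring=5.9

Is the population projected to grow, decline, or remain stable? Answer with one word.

growing

R0 = Σ lx·mx = 0 + 1.716 + 1.134 + 1.672 + 1.221 + 0.676 + 0.58 + 0.78 + 0.649 = 8.428
R0 > 1, so the population is growing.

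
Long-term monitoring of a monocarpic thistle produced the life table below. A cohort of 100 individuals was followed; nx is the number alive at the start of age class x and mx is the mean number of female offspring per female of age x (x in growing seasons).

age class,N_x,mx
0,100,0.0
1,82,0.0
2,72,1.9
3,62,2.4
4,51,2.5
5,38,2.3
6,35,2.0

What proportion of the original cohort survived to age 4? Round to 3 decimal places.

l_4 = n_4/n_0 = 51/100 = 0.51 → 0.510

0.510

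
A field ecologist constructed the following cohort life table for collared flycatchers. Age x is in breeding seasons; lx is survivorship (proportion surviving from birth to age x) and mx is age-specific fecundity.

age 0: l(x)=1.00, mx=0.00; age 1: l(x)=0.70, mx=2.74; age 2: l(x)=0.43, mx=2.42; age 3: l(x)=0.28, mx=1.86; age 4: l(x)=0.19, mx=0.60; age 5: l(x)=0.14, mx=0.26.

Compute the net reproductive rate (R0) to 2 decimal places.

lx·mx by age: 0, 1.918, 1.0406, 0.5208, 0.114, 0.0364
R0 = Σ lx·mx = 3.6298 → 3.63

3.63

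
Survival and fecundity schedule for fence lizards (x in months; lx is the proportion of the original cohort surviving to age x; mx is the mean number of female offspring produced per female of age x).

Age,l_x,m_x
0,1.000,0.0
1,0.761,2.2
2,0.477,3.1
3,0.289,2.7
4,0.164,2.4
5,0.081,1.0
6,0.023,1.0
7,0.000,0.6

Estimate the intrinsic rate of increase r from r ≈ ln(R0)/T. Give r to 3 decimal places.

R0 = Σ lx·mx = 0 + 1.6742 + 1.4787 + 0.7803 + 0.3936 + 0.081 + 0.023 + 0 = 4.4308
Σ x·lx·mx = 9.0899; T = 9.0899/4.4308 = 2.05153…
r ≈ ln(R0)/T = ln(4.4308)/2.05153… = 0.7256… → 0.726

0.726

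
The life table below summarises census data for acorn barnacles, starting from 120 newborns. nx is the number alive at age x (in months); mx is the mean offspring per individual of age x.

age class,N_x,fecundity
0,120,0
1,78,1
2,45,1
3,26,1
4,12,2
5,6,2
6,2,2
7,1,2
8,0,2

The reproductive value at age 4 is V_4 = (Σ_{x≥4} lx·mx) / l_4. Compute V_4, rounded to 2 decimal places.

lx = nx/n0 = nx/120: 1, 0.65, 0.375, 0.21667…, 0.1, 0.05, 0.01667…, 0.00833…, 0
lx·mx for x ≥ 4: 0.2, 0.1, 0.033333…, 0.016667…, 0 → sum = 0.35…
V_4 = 0.35… / l_4 = 0.35… / 0.1 = 3.5… → 3.50

3.50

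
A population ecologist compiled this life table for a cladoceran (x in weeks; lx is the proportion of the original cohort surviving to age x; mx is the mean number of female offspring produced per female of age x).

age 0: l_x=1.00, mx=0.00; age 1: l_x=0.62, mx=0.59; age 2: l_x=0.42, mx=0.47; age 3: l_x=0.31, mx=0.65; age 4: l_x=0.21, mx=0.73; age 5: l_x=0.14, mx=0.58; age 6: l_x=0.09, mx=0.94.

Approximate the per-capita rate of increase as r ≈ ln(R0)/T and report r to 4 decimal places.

R0 = Σ lx·mx = 0 + 0.3658 + 0.1974 + 0.2015 + 0.1533 + 0.0812 + 0.0846 = 1.0838
Σ x·lx·mx = 2.8919; T = 2.8919/1.0838 = 2.6683…
r ≈ ln(R0)/T = ln(1.0838)/2.6683… = 0.030159… → 0.0302

0.0302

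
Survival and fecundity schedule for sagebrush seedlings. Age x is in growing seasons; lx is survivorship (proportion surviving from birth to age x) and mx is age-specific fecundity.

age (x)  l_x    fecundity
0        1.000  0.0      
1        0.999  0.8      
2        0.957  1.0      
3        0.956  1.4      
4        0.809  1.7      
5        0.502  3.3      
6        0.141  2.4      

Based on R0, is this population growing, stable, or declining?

R0 = Σ lx·mx = 0 + 0.7992 + 0.957 + 1.3384 + 1.3753 + 1.6566 + 0.3384 = 6.4649
R0 > 1, so the population is growing.

growing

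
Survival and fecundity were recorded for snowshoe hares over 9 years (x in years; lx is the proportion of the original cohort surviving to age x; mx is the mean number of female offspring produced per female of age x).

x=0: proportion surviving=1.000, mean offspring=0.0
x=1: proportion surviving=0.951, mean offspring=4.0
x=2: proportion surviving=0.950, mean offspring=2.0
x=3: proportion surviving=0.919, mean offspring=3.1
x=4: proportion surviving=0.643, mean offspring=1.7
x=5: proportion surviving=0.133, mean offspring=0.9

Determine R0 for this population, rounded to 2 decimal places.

9.77

lx·mx by age: 0, 3.804, 1.9, 2.8489, 1.0931, 0.1197
R0 = Σ lx·mx = 9.7657 → 9.77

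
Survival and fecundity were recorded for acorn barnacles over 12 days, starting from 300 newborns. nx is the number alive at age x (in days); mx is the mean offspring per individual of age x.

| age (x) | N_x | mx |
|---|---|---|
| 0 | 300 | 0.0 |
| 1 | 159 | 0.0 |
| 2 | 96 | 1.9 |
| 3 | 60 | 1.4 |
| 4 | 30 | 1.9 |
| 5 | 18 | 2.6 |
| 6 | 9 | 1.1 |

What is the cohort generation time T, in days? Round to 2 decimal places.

2.99

lx = nx/n0 = nx/300: 1, 0.53, 0.32, 0.2, 0.1, 0.06, 0.03
lx·mx: 0, 0, 0.608, 0.28, 0.19, 0.156, 0.033 → R0 = 1.267
x·lx·mx: 0, 0, 1.216, 0.84, 0.76, 0.78, 0.198 → Σ = 3.794
T = 3.794 / 1.267 = 2.994475… → 2.99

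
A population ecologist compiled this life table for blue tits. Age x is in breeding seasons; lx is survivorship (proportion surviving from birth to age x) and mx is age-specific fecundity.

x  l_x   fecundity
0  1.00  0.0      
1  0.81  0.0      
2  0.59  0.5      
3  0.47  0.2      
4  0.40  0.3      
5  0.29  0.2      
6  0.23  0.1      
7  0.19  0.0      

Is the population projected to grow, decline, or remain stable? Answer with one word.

declining

R0 = Σ lx·mx = 0 + 0 + 0.295 + 0.094 + 0.12 + 0.058 + 0.023 + 0 = 0.59
R0 < 1, so the population is declining.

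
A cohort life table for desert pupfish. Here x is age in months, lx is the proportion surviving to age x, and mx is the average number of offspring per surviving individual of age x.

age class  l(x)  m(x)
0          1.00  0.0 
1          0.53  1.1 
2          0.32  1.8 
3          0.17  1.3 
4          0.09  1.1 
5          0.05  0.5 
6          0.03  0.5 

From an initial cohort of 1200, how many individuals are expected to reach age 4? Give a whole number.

Expected survivors = N0 · l_4 = 1200 × 0.09 = 108 → 108

108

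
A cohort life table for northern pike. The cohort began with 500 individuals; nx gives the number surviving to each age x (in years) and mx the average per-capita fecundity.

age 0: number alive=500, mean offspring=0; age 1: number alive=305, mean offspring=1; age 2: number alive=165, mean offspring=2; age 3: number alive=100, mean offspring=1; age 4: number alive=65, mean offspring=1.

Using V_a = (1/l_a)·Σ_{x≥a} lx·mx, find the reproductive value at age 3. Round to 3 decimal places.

1.650

lx = nx/n0 = nx/500: 1, 0.61, 0.33, 0.2, 0.13
lx·mx for x ≥ 3: 0.2, 0.13 → sum = 0.33
V_3 = 0.33 / l_3 = 0.33 / 0.2 = 1.65 → 1.650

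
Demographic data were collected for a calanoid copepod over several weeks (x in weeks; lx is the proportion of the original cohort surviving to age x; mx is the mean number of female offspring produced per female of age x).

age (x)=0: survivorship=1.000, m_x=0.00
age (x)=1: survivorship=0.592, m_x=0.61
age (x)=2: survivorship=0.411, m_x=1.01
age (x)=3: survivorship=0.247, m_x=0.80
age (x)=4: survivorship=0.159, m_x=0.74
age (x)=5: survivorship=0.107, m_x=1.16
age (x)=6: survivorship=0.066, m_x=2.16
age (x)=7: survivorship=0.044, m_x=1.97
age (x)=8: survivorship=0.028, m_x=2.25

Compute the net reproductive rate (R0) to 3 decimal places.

1.508

lx·mx by age: 0, 0.36112, 0.41511, 0.1976, 0.11766, 0.12412, 0.14256, 0.08668, 0.063
R0 = Σ lx·mx = 1.50785 → 1.508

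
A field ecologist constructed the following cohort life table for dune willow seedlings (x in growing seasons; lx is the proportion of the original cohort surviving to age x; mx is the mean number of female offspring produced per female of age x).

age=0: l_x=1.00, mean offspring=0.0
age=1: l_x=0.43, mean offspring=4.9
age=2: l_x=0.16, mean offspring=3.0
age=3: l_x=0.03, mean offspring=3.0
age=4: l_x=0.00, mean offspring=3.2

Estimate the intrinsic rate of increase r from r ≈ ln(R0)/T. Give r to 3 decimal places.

0.790

R0 = Σ lx·mx = 0 + 2.107 + 0.48 + 0.09 + 0 = 2.677
Σ x·lx·mx = 3.337; T = 3.337/2.677 = 1.24654…
r ≈ ln(R0)/T = ln(2.677)/1.24654… = 0.78994… → 0.790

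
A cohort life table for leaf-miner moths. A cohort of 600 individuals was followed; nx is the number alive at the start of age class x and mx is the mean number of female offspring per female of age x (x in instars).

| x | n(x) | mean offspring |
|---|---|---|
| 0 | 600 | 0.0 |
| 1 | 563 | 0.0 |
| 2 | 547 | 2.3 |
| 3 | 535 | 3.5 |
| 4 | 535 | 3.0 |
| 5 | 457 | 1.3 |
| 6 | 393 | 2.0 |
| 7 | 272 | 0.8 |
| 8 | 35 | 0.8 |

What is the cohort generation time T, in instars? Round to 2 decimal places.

lx = nx/n0 = nx/600: 1, 0.93833…, 0.91167…, 0.89167…, 0.89167…, 0.76167…, 0.655, 0.45333…, 0.05833…
lx·mx: 0, 0, 2.096833…, 3.120833…, 2.675…, 0.990167…, 1.31, 0.362667…, 0.046667… → R0 = 10.602167…
x·lx·mx: 0, 0, 4.193667…, 9.3625…, 10.7…, 4.950833…, 7.86, 2.538667…, 0.373333… → Σ = 39.979…
T = 39.979… / 10.602167… = 3.770833… → 3.77

3.77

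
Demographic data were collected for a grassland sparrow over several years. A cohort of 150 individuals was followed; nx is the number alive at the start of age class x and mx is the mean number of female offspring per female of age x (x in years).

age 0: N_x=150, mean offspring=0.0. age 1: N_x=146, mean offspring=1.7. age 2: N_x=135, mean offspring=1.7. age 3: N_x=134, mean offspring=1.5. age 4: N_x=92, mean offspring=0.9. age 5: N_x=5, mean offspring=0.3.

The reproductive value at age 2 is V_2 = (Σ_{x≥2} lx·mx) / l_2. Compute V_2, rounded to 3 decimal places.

lx = nx/n0 = nx/150: 1, 0.97333…, 0.9, 0.89333…, 0.61333…, 0.03333…
lx·mx for x ≥ 2: 1.53, 1.34…, 0.552…, 0.01… → sum = 3.432…
V_2 = 3.432… / l_2 = 3.432… / 0.9 = 3.813333… → 3.813

3.813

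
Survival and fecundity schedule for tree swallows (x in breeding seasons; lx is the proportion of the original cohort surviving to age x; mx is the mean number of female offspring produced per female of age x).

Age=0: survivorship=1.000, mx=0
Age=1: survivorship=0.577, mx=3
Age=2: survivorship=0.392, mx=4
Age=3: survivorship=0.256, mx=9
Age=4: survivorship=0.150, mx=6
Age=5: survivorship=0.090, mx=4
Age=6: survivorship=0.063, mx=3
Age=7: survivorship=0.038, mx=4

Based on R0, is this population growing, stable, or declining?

growing

R0 = Σ lx·mx = 0 + 1.731 + 1.568 + 2.304 + 0.9 + 0.36 + 0.189 + 0.152 = 7.204
R0 > 1, so the population is growing.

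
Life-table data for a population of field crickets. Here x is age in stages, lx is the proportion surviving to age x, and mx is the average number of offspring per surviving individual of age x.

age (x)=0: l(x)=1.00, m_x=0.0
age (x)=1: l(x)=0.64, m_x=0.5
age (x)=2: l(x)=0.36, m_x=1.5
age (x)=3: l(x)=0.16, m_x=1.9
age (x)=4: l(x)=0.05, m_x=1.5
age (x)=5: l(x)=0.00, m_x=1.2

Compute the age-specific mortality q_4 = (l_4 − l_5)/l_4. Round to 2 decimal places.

1.00

q_4 = (l_4 − l_5) / l_4 = (0.05 − 0) / 0.05
     = 0.05 / 0.05 = 1 → 1.00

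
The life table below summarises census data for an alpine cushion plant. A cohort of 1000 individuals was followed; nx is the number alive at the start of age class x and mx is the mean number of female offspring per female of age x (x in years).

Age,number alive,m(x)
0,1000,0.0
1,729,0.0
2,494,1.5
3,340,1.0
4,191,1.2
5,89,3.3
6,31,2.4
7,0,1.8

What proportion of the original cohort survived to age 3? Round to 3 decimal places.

0.340

l_3 = n_3/n_0 = 340/1000 = 0.34 → 0.340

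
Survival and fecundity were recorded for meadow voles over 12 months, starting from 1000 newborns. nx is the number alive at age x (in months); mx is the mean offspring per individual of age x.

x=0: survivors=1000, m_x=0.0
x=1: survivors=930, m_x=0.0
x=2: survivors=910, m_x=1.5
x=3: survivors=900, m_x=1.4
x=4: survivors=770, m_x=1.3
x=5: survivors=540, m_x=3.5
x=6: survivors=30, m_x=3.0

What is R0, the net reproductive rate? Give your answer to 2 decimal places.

5.61

lx = nx/n0 = nx/1000: 1, 0.93, 0.91, 0.9, 0.77, 0.54, 0.03
lx·mx by age: 0, 0, 1.365, 1.26, 1.001, 1.89, 0.09
R0 = Σ lx·mx = 5.606 → 5.61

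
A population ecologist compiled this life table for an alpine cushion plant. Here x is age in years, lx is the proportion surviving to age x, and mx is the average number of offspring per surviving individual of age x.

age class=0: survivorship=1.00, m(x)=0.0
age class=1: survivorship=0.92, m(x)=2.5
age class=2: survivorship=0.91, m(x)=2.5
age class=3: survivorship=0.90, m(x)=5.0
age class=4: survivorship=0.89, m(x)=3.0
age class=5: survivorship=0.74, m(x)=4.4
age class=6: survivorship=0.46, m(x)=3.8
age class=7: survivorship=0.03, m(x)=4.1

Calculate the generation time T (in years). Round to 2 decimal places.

lx·mx: 0, 2.3, 2.275, 4.5, 2.67, 3.256, 1.748, 0.123 → R0 = 16.872
x·lx·mx: 0, 2.3, 4.55, 13.5, 10.68, 16.28, 10.488, 0.861 → Σ = 58.659
T = 58.659 / 16.872 = 3.476707… → 3.48

3.48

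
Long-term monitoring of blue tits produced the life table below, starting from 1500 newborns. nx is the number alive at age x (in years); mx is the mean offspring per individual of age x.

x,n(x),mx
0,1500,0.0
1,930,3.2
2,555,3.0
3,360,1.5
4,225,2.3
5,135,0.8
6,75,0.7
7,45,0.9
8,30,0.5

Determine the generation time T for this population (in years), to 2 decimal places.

1.90

lx = nx/n0 = nx/1500: 1, 0.62, 0.37, 0.24, 0.15, 0.09, 0.05, 0.03, 0.02
lx·mx: 0, 1.984, 1.11, 0.36, 0.345, 0.072, 0.035, 0.027, 0.01 → R0 = 3.943
x·lx·mx: 0, 1.984, 2.22, 1.08, 1.38, 0.36, 0.21, 0.189, 0.08 → Σ = 7.503
T = 7.503 / 3.943 = 1.902866… → 1.90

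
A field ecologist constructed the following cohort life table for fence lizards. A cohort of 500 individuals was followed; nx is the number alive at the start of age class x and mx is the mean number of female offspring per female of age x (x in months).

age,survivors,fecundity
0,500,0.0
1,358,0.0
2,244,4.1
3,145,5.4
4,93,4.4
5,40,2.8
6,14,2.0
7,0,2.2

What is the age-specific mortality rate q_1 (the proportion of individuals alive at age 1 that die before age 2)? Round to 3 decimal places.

0.318

lx = nx/n0 = nx/500: 1, 0.716, 0.488, 0.29, 0.186, 0.08, 0.028, 0
q_1 = (l_1 − l_2) / l_1 = (0.716 − 0.488) / 0.716
     = 0.228 / 0.716 = 0.318436… → 0.318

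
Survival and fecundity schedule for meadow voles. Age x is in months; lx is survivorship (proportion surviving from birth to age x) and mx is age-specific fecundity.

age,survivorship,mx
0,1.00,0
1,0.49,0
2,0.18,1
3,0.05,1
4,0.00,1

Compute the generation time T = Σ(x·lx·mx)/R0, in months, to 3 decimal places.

lx·mx: 0, 0, 0.18, 0.05, 0 → R0 = 0.23
x·lx·mx: 0, 0, 0.36, 0.15, 0 → Σ = 0.51
T = 0.51 / 0.23 = 2.217391… → 2.217

2.217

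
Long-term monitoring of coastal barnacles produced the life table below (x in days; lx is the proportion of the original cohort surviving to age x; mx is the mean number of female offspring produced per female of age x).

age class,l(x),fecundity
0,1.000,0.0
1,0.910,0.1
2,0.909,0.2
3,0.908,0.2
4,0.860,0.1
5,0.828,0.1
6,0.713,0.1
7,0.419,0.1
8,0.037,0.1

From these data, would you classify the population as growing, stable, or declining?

R0 = Σ lx·mx = 0 + 0.091 + 0.1818 + 0.1816 + 0.086 + 0.0828 + 0.0713 + 0.0419 + 0.0037 = 0.7401
R0 < 1, so the population is declining.

declining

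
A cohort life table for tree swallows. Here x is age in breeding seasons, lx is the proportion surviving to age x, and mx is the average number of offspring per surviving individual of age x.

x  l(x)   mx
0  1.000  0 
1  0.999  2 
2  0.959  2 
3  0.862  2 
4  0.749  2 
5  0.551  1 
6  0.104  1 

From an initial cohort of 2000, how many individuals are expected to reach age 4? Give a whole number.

1498

Expected survivors = N0 · l_4 = 2000 × 0.749 = 1498 → 1498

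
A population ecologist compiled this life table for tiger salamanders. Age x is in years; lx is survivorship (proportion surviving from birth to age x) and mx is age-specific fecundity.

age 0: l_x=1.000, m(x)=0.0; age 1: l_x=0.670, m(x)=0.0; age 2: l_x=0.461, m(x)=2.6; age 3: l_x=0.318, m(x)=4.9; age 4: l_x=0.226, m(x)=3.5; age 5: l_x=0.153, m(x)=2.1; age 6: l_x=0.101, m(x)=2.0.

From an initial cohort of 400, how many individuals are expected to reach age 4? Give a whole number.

Expected survivors = N0 · l_4 = 400 × 0.226 = 90.4 → 90

90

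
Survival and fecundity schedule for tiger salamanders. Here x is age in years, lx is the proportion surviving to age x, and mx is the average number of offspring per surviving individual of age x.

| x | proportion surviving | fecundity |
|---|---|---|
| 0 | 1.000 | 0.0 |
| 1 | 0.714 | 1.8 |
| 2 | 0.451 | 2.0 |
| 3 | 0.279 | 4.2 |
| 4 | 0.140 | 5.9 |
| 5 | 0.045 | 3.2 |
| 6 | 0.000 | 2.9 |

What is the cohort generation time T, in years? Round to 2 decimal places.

2.46

lx·mx: 0, 1.2852, 0.902, 1.1718, 0.826, 0.144, 0 → R0 = 4.329
x·lx·mx: 0, 1.2852, 1.804, 3.5154, 3.304, 0.72, 0 → Σ = 10.6286
T = 10.6286 / 4.329 = 2.455209… → 2.46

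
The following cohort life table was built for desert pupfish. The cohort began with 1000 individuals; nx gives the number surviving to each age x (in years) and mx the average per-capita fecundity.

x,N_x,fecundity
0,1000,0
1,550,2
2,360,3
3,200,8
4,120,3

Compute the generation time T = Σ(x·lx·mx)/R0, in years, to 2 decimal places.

2.29

lx = nx/n0 = nx/1000: 1, 0.55, 0.36, 0.2, 0.12
lx·mx: 0, 1.1, 1.08, 1.6, 0.36 → R0 = 4.14
x·lx·mx: 0, 1.1, 2.16, 4.8, 1.44 → Σ = 9.5
T = 9.5 / 4.14 = 2.294686… → 2.29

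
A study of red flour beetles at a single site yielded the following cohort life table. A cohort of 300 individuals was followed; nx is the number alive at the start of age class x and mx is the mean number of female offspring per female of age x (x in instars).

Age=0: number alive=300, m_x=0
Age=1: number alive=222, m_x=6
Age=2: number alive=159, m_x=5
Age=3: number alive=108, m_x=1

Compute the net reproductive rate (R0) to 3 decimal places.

7.450

lx = nx/n0 = nx/300: 1, 0.74, 0.53, 0.36
lx·mx by age: 0, 4.44, 2.65, 0.36
R0 = Σ lx·mx = 7.45 → 7.450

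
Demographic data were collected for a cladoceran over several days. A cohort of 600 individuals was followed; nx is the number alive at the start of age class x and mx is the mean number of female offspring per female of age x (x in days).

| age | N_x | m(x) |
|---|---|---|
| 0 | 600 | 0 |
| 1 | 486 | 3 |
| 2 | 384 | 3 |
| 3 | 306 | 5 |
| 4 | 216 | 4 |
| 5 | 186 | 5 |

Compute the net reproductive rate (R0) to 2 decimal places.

9.89

lx = nx/n0 = nx/600: 1, 0.81, 0.64, 0.51, 0.36, 0.31
lx·mx by age: 0, 2.43, 1.92, 2.55, 1.44, 1.55
R0 = Σ lx·mx = 9.89 → 9.89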